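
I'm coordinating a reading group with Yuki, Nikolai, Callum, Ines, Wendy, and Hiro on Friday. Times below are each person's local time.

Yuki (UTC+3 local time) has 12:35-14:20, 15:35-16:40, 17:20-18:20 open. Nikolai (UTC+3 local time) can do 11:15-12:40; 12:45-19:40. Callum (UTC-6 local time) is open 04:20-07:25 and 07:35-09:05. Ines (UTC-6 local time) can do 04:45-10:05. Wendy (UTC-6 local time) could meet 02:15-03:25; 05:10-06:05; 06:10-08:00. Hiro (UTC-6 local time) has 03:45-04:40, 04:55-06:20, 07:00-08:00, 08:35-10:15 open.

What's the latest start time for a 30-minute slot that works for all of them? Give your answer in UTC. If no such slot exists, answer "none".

none

Yuki in UTC: 09:35-11:20, 12:35-13:40, 14:20-15:20 (subtract 3h to convert from UTC+3).
Nikolai in UTC: 08:15-09:40, 09:45-16:40 (subtract 3h to convert from UTC+3).
Callum in UTC: 10:20-13:25, 13:35-15:05 (add 6h to convert from UTC-6).
Ines in UTC: 10:45-16:05 (add 6h to convert from UTC-6).
Wendy in UTC: 08:15-09:25, 11:10-12:05, 12:10-14:00 (add 6h to convert from UTC-6).
Hiro in UTC: 09:45-10:40, 10:55-12:20, 13:00-14:00, 14:35-16:15 (add 6h to convert from UTC-6).
Yuki ∩ Nikolai: 09:35-09:40, 09:45-11:20, 12:35-13:40, 14:20-15:20.
Yuki ∩ Nikolai ∩ Callum: 10:20-11:20, 12:35-13:25, 13:35-13:40, 14:20-15:05.
Yuki ∩ Nikolai ∩ Callum ∩ Ines: 10:45-11:20, 12:35-13:25, 13:35-13:40, 14:20-15:05.
Yuki ∩ Nikolai ∩ Callum ∩ Ines ∩ Wendy: 11:10-11:20, 12:35-13:25, 13:35-13:40.
Yuki ∩ Nikolai ∩ Callum ∩ Ines ∩ Wendy ∩ Hiro: 11:10-11:20, 13:00-13:25, 13:35-13:40.
No common window is at least 30 minutes long.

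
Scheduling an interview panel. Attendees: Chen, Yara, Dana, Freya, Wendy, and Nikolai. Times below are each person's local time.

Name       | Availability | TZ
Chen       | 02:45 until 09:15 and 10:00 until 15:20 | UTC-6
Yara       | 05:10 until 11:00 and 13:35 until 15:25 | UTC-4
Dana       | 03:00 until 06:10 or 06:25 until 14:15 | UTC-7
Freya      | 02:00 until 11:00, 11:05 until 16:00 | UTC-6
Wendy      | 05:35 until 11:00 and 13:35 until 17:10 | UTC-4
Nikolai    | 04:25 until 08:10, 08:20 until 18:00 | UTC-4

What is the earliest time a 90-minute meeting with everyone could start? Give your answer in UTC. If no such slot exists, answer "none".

Chen in UTC: 08:45-15:15, 16:00-21:20 (add 6h to convert from UTC-6).
Yara in UTC: 09:10-15:00, 17:35-19:25 (add 4h to convert from UTC-4).
Dana in UTC: 10:00-13:10, 13:25-21:15 (add 7h to convert from UTC-7).
Freya in UTC: 08:00-17:00, 17:05-22:00 (add 6h to convert from UTC-6).
Wendy in UTC: 09:35-15:00, 17:35-21:10 (add 4h to convert from UTC-4).
Nikolai in UTC: 08:25-12:10, 12:20-22:00 (add 4h to convert from UTC-4).
Chen ∩ Yara: 09:10-15:00, 17:35-19:25.
Chen ∩ Yara ∩ Dana: 10:00-13:10, 13:25-15:00, 17:35-19:25.
Chen ∩ Yara ∩ Dana ∩ Freya: 10:00-13:10, 13:25-15:00, 17:35-19:25.
Chen ∩ Yara ∩ Dana ∩ Freya ∩ Wendy: 10:00-13:10, 13:25-15:00, 17:35-19:25.
Chen ∩ Yara ∩ Dana ∩ Freya ∩ Wendy ∩ Nikolai: 10:00-12:10, 12:20-13:10, 13:25-15:00, 17:35-19:25.
The first common window of at least 90 minutes is 10:00-12:10, so the earliest start is 10:00.

10:00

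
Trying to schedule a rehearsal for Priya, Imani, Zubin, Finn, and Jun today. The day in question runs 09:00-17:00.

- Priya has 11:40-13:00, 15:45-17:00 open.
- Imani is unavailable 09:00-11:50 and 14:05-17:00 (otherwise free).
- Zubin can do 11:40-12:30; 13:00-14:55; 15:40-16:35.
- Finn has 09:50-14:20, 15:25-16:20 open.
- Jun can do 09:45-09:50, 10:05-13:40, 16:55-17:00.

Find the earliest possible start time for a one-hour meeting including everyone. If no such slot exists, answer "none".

none

Priya free: 11:40-13:00, 15:45-17:00.
Imani free: 11:50-14:05 (invert busy blocks within the working day).
Zubin free: 11:40-12:30, 13:00-14:55, 15:40-16:35.
Finn free: 09:50-14:20, 15:25-16:20.
Jun free: 09:45-09:50, 10:05-13:40, 16:55-17:00.
Priya ∩ Imani: 11:50-13:00.
Priya ∩ Imani ∩ Zubin: 11:50-12:30.
Priya ∩ Imani ∩ Zubin ∩ Finn: 11:50-12:30.
Priya ∩ Imani ∩ Zubin ∩ Finn ∩ Jun: 11:50-12:30.
Those are the intersection windows.
No common window is at least 60 minutes long.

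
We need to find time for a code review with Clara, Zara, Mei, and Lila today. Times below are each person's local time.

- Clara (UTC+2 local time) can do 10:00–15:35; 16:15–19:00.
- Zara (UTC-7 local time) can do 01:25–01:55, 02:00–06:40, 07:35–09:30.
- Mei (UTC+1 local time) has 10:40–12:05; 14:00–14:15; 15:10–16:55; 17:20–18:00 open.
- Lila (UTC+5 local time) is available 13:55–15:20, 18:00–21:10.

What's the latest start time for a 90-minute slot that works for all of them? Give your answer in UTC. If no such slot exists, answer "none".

Clara in UTC: 08:00-13:35, 14:15-17:00 (subtract 2h to convert from UTC+2).
Zara in UTC: 08:25-08:55, 09:00-13:40, 14:35-16:30 (add 7h to convert from UTC-7).
Mei in UTC: 09:40-11:05, 13:00-13:15, 14:10-15:55, 16:20-17:00 (subtract 1h to convert from UTC+1).
Lila in UTC: 08:55-10:20, 13:00-16:10 (subtract 5h to convert from UTC+5).
Clara ∩ Zara: 08:25-08:55, 09:00-13:35, 14:35-16:30.
Clara ∩ Zara ∩ Mei: 09:40-11:05, 13:00-13:15, 14:35-15:55, 16:20-16:30.
Clara ∩ Zara ∩ Mei ∩ Lila: 09:40-10:20, 13:00-13:15, 14:35-15:55.
So the common availability across everyone is 09:40-10:20, 13:00-13:15, 14:35-15:55.
No common window is at least 90 minutes long.

none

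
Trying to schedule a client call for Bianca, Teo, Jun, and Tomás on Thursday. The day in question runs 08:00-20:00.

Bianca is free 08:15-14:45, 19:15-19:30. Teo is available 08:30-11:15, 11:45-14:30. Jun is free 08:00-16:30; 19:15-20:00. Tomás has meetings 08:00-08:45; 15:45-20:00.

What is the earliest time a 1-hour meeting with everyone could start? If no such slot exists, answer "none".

08:45

Bianca free: 08:15-14:45, 19:15-19:30.
Teo free: 08:30-11:15, 11:45-14:30.
Jun free: 08:00-16:30, 19:15-20:00.
Tomás free: 08:45-15:45 (invert busy blocks within the working day).
Bianca ∩ Teo: 08:30-11:15, 11:45-14:30.
Bianca ∩ Teo ∩ Jun: 08:30-11:15, 11:45-14:30.
Bianca ∩ Teo ∩ Jun ∩ Tomás: 08:45-11:15, 11:45-14:30.
Those are the intersection windows.
The first common window of at least 60 minutes is 08:45-11:15, so the earliest start is 08:45.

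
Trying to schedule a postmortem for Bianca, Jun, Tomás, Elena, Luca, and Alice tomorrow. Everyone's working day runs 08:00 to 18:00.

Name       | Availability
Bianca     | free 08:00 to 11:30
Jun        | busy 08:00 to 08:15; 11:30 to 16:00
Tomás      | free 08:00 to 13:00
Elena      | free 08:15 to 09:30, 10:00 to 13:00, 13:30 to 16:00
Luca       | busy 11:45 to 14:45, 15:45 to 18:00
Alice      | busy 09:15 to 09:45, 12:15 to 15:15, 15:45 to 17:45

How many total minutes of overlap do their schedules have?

150

Bianca free: 08:00-11:30.
Jun free: 08:15-11:30, 16:00-18:00 (invert busy blocks within the working day).
Tomás free: 08:00-13:00.
Elena free: 08:15-09:30, 10:00-13:00, 13:30-16:00.
Luca free: 08:00-11:45, 14:45-15:45 (invert busy blocks within the working day).
Alice free: 08:00-09:15, 09:45-12:15, 15:15-15:45, 17:45-18:00 (invert busy blocks within the working day).
Bianca ∩ Jun: 08:15-11:30.
Bianca ∩ Jun ∩ Tomás: 08:15-11:30.
Bianca ∩ Jun ∩ Tomás ∩ Elena: 08:15-09:30, 10:00-11:30.
Bianca ∩ Jun ∩ Tomás ∩ Elena ∩ Luca: 08:15-09:30, 10:00-11:30.
Bianca ∩ Jun ∩ Tomás ∩ Elena ∩ Luca ∩ Alice: 08:15-09:15, 10:00-11:30.
Summing the common windows: 60 + 90 = 150 minutes.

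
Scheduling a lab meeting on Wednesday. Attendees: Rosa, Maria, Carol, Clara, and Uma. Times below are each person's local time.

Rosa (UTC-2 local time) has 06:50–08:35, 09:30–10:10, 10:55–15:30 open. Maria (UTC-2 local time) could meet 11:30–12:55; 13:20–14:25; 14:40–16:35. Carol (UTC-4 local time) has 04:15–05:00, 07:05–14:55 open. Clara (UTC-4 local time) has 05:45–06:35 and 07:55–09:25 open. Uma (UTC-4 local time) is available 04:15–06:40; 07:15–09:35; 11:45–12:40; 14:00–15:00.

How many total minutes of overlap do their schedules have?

Rosa in UTC: 08:50-10:35, 11:30-12:10, 12:55-17:30 (add 2h to convert from UTC-2).
Maria in UTC: 13:30-14:55, 15:20-16:25, 16:40-18:35 (add 2h to convert from UTC-2).
Carol in UTC: 08:15-09:00, 11:05-18:55 (add 4h to convert from UTC-4).
Clara in UTC: 09:45-10:35, 11:55-13:25 (add 4h to convert from UTC-4).
Uma in UTC: 08:15-10:40, 11:15-13:35, 15:45-16:40, 18:00-19:00 (add 4h to convert from UTC-4).
Rosa ∩ Maria: 13:30-14:55, 15:20-16:25, 16:40-17:30.
Rosa ∩ Maria ∩ Carol: 13:30-14:55, 15:20-16:25, 16:40-17:30.
Rosa ∩ Maria ∩ Carol ∩ Clara: ∅.
Rosa ∩ Maria ∩ Carol ∩ Clara ∩ Uma: ∅.
There is no time when everyone is free.
There is no common window, so the total is 0 minutes.

0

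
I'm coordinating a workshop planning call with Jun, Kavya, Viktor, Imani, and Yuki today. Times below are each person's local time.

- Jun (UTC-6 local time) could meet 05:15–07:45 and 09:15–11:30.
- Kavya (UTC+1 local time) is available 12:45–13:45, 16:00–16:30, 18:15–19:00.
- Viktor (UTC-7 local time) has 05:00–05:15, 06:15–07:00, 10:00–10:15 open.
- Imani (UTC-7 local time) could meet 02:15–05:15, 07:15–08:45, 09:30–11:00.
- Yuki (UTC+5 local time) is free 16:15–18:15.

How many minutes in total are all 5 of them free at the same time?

15

Jun in UTC: 11:15-13:45, 15:15-17:30 (add 6h to convert from UTC-6).
Kavya in UTC: 11:45-12:45, 15:00-15:30, 17:15-18:00 (subtract 1h to convert from UTC+1).
Viktor in UTC: 12:00-12:15, 13:15-14:00, 17:00-17:15 (add 7h to convert from UTC-7).
Imani in UTC: 09:15-12:15, 14:15-15:45, 16:30-18:00 (add 7h to convert from UTC-7).
Yuki in UTC: 11:15-13:15 (subtract 5h to convert from UTC+5).
Jun ∩ Kavya: 11:45-12:45, 15:15-15:30, 17:15-17:30.
Jun ∩ Kavya ∩ Viktor: 12:00-12:15.
Jun ∩ Kavya ∩ Viktor ∩ Imani: 12:00-12:15.
Jun ∩ Kavya ∩ Viktor ∩ Imani ∩ Yuki: 12:00-12:15.
That's a single block of 15 minutes.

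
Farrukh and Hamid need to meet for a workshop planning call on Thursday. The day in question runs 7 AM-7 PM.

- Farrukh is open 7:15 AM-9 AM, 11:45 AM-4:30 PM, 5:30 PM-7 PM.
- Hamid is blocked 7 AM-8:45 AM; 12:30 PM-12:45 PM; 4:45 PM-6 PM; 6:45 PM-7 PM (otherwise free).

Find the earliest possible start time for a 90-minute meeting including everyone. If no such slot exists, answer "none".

12:45

Farrukh free: 07:15-09:00, 11:45-16:30, 17:30-19:00.
Hamid free: 08:45-12:30, 12:45-16:45, 18:00-18:45 (invert busy blocks within the working day).
Farrukh ∩ Hamid: 08:45-09:00, 11:45-12:30, 12:45-16:30, 18:00-18:45.
The first common window of at least 90 minutes is 12:45-16:30, so the earliest start is 12:45.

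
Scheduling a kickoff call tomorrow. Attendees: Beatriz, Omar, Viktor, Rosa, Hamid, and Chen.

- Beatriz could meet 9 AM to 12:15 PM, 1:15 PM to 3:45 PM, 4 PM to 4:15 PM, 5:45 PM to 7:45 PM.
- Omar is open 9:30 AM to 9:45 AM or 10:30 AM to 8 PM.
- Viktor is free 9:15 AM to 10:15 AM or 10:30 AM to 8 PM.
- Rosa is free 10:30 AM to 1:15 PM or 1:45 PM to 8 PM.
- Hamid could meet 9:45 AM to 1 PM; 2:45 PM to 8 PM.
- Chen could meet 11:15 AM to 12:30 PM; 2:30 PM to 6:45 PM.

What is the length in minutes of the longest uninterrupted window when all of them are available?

Beatriz ∩ Omar: 09:30-09:45, 10:30-12:15, 13:15-15:45, 16:00-16:15, 17:45-19:45.
Beatriz ∩ Omar ∩ Viktor: 09:30-09:45, 10:30-12:15, 13:15-15:45, 16:00-16:15, 17:45-19:45.
Beatriz ∩ Omar ∩ Viktor ∩ Rosa: 10:30-12:15, 13:45-15:45, 16:00-16:15, 17:45-19:45.
Beatriz ∩ Omar ∩ Viktor ∩ Rosa ∩ Hamid: 10:30-12:15, 14:45-15:45, 16:00-16:15, 17:45-19:45.
Beatriz ∩ Omar ∩ Viktor ∩ Rosa ∩ Hamid ∩ Chen: 11:15-12:15, 14:45-15:45, 16:00-16:15, 17:45-18:45.
So the common availability across everyone is 11:15-12:15, 14:45-15:45, 16:00-16:15, 17:45-18:45.
The longest is 11:15-12:15 at 60 minutes.

60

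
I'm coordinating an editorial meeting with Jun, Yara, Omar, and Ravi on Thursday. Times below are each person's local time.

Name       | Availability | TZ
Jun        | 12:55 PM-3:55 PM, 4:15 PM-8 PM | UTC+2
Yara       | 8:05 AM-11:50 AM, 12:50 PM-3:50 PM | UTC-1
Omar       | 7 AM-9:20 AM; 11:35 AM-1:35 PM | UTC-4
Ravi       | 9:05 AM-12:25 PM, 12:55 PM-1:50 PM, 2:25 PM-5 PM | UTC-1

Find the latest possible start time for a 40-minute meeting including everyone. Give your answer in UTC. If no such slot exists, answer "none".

Jun in UTC: 10:55-13:55, 14:15-18:00 (subtract 2h to convert from UTC+2).
Yara in UTC: 09:05-12:50, 13:50-16:50 (add 1h to convert from UTC-1).
Omar in UTC: 11:00-13:20, 15:35-17:35 (add 4h to convert from UTC-4).
Ravi in UTC: 10:05-13:25, 13:55-14:50, 15:25-18:00 (add 1h to convert from UTC-1).
Jun ∩ Yara: 10:55-12:50, 13:50-13:55, 14:15-16:50.
Jun ∩ Yara ∩ Omar: 11:00-12:50, 15:35-16:50.
Jun ∩ Yara ∩ Omar ∩ Ravi: 11:00-12:50, 15:35-16:50.
Those are the intersection windows.
The last common window of at least 40 minutes is 15:35-16:50; a 40-minute meeting can start as late as 16:10 and still end by 16:50.

16:10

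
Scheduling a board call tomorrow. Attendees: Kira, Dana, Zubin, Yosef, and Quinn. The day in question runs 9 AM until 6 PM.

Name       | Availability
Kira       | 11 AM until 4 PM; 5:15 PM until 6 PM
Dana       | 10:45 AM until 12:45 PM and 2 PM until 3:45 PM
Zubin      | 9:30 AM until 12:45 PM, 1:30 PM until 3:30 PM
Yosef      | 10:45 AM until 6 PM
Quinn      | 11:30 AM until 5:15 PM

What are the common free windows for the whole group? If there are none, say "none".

Kira ∩ Dana: 11:00-12:45, 14:00-15:45.
Kira ∩ Dana ∩ Zubin: 11:00-12:45, 14:00-15:30.
Kira ∩ Dana ∩ Zubin ∩ Yosef: 11:00-12:45, 14:00-15:30.
Kira ∩ Dana ∩ Zubin ∩ Yosef ∩ Quinn: 11:30-12:45, 14:00-15:30.
So the common availability across everyone is 11:30-12:45, 14:00-15:30.

11:30-12:45, 14:00-15:30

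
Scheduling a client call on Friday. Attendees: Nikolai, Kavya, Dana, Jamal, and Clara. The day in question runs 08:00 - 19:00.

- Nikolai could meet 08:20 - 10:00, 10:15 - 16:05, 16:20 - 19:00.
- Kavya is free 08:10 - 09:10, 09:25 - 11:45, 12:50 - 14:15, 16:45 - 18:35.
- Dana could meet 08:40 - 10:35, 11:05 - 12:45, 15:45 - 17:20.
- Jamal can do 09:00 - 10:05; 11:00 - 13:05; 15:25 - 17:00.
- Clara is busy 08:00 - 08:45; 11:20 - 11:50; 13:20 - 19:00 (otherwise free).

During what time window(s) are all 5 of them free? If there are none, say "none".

09:00-09:10, 09:25-10:00, 11:05-11:20

Nikolai free: 08:20-10:00, 10:15-16:05, 16:20-19:00.
Kavya free: 08:10-09:10, 09:25-11:45, 12:50-14:15, 16:45-18:35.
Dana free: 08:40-10:35, 11:05-12:45, 15:45-17:20.
Jamal free: 09:00-10:05, 11:00-13:05, 15:25-17:00.
Clara free: 08:45-11:20, 11:50-13:20 (invert busy blocks within the working day).
Nikolai ∩ Kavya: 08:20-09:10, 09:25-10:00, 10:15-11:45, 12:50-14:15, 16:45-18:35.
Nikolai ∩ Kavya ∩ Dana: 08:40-09:10, 09:25-10:00, 10:15-10:35, 11:05-11:45, 16:45-17:20.
Nikolai ∩ Kavya ∩ Dana ∩ Jamal: 09:00-09:10, 09:25-10:00, 11:05-11:45, 16:45-17:00.
Nikolai ∩ Kavya ∩ Dana ∩ Jamal ∩ Clara: 09:00-09:10, 09:25-10:00, 11:05-11:20.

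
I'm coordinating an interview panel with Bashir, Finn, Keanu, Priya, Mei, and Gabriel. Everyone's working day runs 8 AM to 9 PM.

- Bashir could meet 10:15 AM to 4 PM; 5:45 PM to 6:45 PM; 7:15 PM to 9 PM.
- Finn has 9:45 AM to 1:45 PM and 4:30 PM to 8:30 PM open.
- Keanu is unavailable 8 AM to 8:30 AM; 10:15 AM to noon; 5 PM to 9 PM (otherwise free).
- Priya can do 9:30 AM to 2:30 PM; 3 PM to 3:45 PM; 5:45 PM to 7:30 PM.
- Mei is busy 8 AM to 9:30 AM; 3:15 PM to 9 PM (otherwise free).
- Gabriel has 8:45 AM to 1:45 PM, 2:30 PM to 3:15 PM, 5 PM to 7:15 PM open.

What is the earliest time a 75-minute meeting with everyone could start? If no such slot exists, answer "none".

Bashir free: 10:15-16:00, 17:45-18:45, 19:15-21:00.
Finn free: 09:45-13:45, 16:30-20:30.
Keanu free: 08:30-10:15, 12:00-17:00 (invert busy blocks within the working day).
Priya free: 09:30-14:30, 15:00-15:45, 17:45-19:30.
Mei free: 09:30-15:15 (invert busy blocks within the working day).
Gabriel free: 08:45-13:45, 14:30-15:15, 17:00-19:15.
Bashir ∩ Finn: 10:15-13:45, 17:45-18:45, 19:15-20:30.
Bashir ∩ Finn ∩ Keanu: 12:00-13:45.
Bashir ∩ Finn ∩ Keanu ∩ Priya: 12:00-13:45.
Bashir ∩ Finn ∩ Keanu ∩ Priya ∩ Mei: 12:00-13:45.
Bashir ∩ Finn ∩ Keanu ∩ Priya ∩ Mei ∩ Gabriel: 12:00-13:45.
Those are the intersection windows.
The first common window of at least 75 minutes is 12:00-13:45, so the earliest start is 12:00.

12:00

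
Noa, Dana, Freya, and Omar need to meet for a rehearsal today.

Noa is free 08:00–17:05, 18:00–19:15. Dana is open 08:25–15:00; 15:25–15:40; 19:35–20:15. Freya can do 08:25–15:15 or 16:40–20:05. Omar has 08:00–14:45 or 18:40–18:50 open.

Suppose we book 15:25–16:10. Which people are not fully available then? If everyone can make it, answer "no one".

Noa: free for 15:25-16:10. Dana: not fully free for 15:25-16:10. Freya: not fully free for 15:25-16:10. Omar: not fully free for 15:25-16:10.

Dana, Freya, Omar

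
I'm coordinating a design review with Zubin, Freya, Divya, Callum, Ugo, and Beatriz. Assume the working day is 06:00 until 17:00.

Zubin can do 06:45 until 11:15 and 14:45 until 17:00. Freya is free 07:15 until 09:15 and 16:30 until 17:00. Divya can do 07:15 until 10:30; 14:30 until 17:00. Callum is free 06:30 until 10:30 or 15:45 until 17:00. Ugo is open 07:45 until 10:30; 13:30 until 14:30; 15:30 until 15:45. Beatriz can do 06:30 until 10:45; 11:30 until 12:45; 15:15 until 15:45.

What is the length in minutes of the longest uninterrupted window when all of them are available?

90

Zubin ∩ Freya: 07:15-09:15, 16:30-17:00.
Zubin ∩ Freya ∩ Divya: 07:15-09:15, 16:30-17:00.
Zubin ∩ Freya ∩ Divya ∩ Callum: 07:15-09:15, 16:30-17:00.
Zubin ∩ Freya ∩ Divya ∩ Callum ∩ Ugo: 07:45-09:15.
Zubin ∩ Freya ∩ Divya ∩ Callum ∩ Ugo ∩ Beatriz: 07:45-09:15.
Those are the intersection windows.
The longest is 07:45-09:15 at 90 minutes.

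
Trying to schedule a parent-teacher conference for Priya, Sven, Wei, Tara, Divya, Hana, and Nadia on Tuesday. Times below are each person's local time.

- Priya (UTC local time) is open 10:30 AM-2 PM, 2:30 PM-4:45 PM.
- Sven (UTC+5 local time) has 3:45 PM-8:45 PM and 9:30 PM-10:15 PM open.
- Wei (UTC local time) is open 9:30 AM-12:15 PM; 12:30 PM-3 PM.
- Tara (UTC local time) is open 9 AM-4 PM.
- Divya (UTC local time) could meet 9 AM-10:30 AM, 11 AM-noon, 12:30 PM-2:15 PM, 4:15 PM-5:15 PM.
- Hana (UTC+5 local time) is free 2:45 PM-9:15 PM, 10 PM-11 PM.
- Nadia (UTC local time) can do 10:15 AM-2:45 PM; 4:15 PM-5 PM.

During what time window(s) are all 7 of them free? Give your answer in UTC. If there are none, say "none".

Priya in UTC: 10:30-14:00, 14:30-16:45.
Sven in UTC: 10:45-15:45, 16:30-17:15 (subtract 5h to convert from UTC+5).
Wei in UTC: 09:30-12:15, 12:30-15:00.
Tara in UTC: 09:00-16:00.
Divya in UTC: 09:00-10:30, 11:00-12:00, 12:30-14:15, 16:15-17:15.
Hana in UTC: 09:45-16:15, 17:00-18:00 (subtract 5h to convert from UTC+5).
Nadia in UTC: 10:15-14:45, 16:15-17:00.
Priya ∩ Sven: 10:45-14:00, 14:30-15:45, 16:30-16:45.
Priya ∩ Sven ∩ Wei: 10:45-12:15, 12:30-14:00, 14:30-15:00.
Priya ∩ Sven ∩ Wei ∩ Tara: 10:45-12:15, 12:30-14:00, 14:30-15:00.
Priya ∩ Sven ∩ Wei ∩ Tara ∩ Divya: 11:00-12:00, 12:30-14:00.
Priya ∩ Sven ∩ Wei ∩ Tara ∩ Divya ∩ Hana: 11:00-12:00, 12:30-14:00.
Priya ∩ Sven ∩ Wei ∩ Tara ∩ Divya ∩ Hana ∩ Nadia: 11:00-12:00, 12:30-14:00.

11:00-12:00, 12:30-14:00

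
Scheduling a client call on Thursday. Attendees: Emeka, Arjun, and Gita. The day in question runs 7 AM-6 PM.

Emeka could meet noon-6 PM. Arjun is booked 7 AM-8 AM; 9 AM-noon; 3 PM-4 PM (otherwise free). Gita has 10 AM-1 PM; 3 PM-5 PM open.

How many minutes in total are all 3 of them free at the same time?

120

Emeka free: 12:00-18:00.
Arjun free: 08:00-09:00, 12:00-15:00, 16:00-18:00 (invert busy blocks within the working day).
Gita free: 10:00-13:00, 15:00-17:00.
Emeka ∩ Arjun: 12:00-15:00, 16:00-18:00.
Emeka ∩ Arjun ∩ Gita: 12:00-13:00, 16:00-17:00.
Those are the intersection windows.
Summing the common windows: 60 + 60 = 120 minutes.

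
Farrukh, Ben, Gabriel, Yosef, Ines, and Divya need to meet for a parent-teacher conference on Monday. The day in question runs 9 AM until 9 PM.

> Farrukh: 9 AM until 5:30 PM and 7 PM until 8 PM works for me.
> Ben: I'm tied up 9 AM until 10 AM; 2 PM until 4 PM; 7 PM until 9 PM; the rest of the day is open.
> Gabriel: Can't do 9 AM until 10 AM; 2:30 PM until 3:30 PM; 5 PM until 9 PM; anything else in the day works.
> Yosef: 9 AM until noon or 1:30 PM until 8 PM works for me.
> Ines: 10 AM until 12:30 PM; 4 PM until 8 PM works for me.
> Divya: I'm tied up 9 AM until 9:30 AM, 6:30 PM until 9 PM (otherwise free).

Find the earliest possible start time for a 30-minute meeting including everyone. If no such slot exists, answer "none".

10:00

Farrukh free: 09:00-17:30, 19:00-20:00.
Ben free: 10:00-14:00, 16:00-19:00 (invert busy blocks within the working day).
Gabriel free: 10:00-14:30, 15:30-17:00 (invert busy blocks within the working day).
Yosef free: 09:00-12:00, 13:30-20:00.
Ines free: 10:00-12:30, 16:00-20:00.
Divya free: 09:30-18:30 (invert busy blocks within the working day).
Farrukh ∩ Ben: 10:00-14:00, 16:00-17:30.
Farrukh ∩ Ben ∩ Gabriel: 10:00-14:00, 16:00-17:00.
Farrukh ∩ Ben ∩ Gabriel ∩ Yosef: 10:00-12:00, 13:30-14:00, 16:00-17:00.
Farrukh ∩ Ben ∩ Gabriel ∩ Yosef ∩ Ines: 10:00-12:00, 16:00-17:00.
Farrukh ∩ Ben ∩ Gabriel ∩ Yosef ∩ Ines ∩ Divya: 10:00-12:00, 16:00-17:00.
The first common window of at least 30 minutes is 10:00-12:00, so the earliest start is 10:00.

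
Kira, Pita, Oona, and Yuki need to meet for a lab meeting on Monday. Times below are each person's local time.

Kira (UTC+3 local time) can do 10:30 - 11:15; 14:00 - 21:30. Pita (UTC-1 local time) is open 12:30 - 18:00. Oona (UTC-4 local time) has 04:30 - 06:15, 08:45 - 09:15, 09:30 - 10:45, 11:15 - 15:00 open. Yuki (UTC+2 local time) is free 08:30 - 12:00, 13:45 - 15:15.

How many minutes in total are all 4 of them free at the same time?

Kira in UTC: 07:30-08:15, 11:00-18:30 (subtract 3h to convert from UTC+3).
Pita in UTC: 13:30-19:00 (add 1h to convert from UTC-1).
Oona in UTC: 08:30-10:15, 12:45-13:15, 13:30-14:45, 15:15-19:00 (add 4h to convert from UTC-4).
Yuki in UTC: 06:30-10:00, 11:45-13:15 (subtract 2h to convert from UTC+2).
Kira ∩ Pita: 13:30-18:30.
Kira ∩ Pita ∩ Oona: 13:30-14:45, 15:15-18:30.
Kira ∩ Pita ∩ Oona ∩ Yuki: ∅.
There is no time when everyone is free.
There is no common window, so the total is 0 minutes.

0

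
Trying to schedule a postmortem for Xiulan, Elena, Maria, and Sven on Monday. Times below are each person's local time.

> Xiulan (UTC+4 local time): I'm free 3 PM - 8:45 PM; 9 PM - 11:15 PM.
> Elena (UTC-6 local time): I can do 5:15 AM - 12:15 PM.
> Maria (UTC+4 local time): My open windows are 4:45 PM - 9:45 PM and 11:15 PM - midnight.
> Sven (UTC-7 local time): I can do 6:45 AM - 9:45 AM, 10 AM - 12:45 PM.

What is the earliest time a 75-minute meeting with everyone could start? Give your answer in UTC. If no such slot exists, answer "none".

13:45

Xiulan in UTC: 11:00-16:45, 17:00-19:15 (subtract 4h to convert from UTC+4).
Elena in UTC: 11:15-18:15 (add 6h to convert from UTC-6).
Maria in UTC: 12:45-17:45, 19:15-20:00 (subtract 4h to convert from UTC+4).
Sven in UTC: 13:45-16:45, 17:00-19:45 (add 7h to convert from UTC-7).
Xiulan ∩ Elena: 11:15-16:45, 17:00-18:15.
Xiulan ∩ Elena ∩ Maria: 12:45-16:45, 17:00-17:45.
Xiulan ∩ Elena ∩ Maria ∩ Sven: 13:45-16:45, 17:00-17:45.
So the common availability across everyone is 13:45-16:45, 17:00-17:45.
The first common window of at least 75 minutes is 13:45-16:45, so the earliest start is 13:45.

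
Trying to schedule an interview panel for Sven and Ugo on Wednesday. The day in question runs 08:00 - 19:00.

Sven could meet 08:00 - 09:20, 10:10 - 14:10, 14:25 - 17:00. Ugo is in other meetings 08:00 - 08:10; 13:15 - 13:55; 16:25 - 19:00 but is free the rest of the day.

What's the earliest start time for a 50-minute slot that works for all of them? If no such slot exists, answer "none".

Sven free: 08:00-09:20, 10:10-14:10, 14:25-17:00.
Ugo free: 08:10-13:15, 13:55-16:25 (invert busy blocks within the working day).
Sven ∩ Ugo: 08:10-09:20, 10:10-13:15, 13:55-14:10, 14:25-16:25.
The first common window of at least 50 minutes is 08:10-09:20, so the earliest start is 08:10.

08:10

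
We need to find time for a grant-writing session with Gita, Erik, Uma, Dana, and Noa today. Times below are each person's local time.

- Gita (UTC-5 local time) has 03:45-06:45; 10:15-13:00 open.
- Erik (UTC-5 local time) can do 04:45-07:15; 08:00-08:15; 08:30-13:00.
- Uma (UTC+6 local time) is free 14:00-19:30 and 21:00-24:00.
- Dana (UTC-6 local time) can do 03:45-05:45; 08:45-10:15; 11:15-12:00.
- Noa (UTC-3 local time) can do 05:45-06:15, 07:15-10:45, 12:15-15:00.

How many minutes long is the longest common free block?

Gita in UTC: 08:45-11:45, 15:15-18:00 (add 5h to convert from UTC-5).
Erik in UTC: 09:45-12:15, 13:00-13:15, 13:30-18:00 (add 5h to convert from UTC-5).
Uma in UTC: 08:00-13:30, 15:00-18:00 (subtract 6h to convert from UTC+6).
Dana in UTC: 09:45-11:45, 14:45-16:15, 17:15-18:00 (add 6h to convert from UTC-6).
Noa in UTC: 08:45-09:15, 10:15-13:45, 15:15-18:00 (add 3h to convert from UTC-3).
Gita ∩ Erik: 09:45-11:45, 15:15-18:00.
Gita ∩ Erik ∩ Uma: 09:45-11:45, 15:15-18:00.
Gita ∩ Erik ∩ Uma ∩ Dana: 09:45-11:45, 15:15-16:15, 17:15-18:00.
Gita ∩ Erik ∩ Uma ∩ Dana ∩ Noa: 10:15-11:45, 15:15-16:15, 17:15-18:00.
The longest is 10:15-11:45 at 90 minutes.

90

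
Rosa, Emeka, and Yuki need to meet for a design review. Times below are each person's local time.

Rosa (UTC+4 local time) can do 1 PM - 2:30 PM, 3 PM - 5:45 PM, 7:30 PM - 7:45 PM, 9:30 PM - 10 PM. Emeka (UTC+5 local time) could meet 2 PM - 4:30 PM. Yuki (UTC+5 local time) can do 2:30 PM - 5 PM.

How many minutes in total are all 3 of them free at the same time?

Rosa in UTC: 09:00-10:30, 11:00-13:45, 15:30-15:45, 17:30-18:00 (subtract 4h to convert from UTC+4).
Emeka in UTC: 09:00-11:30 (subtract 5h to convert from UTC+5).
Yuki in UTC: 09:30-12:00 (subtract 5h to convert from UTC+5).
Rosa ∩ Emeka: 09:00-10:30, 11:00-11:30.
Rosa ∩ Emeka ∩ Yuki: 09:30-10:30, 11:00-11:30.
Summing the common windows: 60 + 30 = 90 minutes.

90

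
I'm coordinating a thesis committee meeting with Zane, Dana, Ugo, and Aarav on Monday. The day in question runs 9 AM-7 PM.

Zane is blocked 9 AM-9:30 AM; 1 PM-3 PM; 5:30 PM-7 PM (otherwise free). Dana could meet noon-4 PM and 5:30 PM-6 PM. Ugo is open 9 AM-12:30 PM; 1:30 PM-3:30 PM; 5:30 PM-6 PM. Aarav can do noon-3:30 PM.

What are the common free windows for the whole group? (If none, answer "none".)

12:00-12:30, 15:00-15:30

Zane free: 09:30-13:00, 15:00-17:30 (invert busy blocks within the working day).
Dana free: 12:00-16:00, 17:30-18:00.
Ugo free: 09:00-12:30, 13:30-15:30, 17:30-18:00.
Aarav free: 12:00-15:30.
Zane ∩ Dana: 12:00-13:00, 15:00-16:00.
Zane ∩ Dana ∩ Ugo: 12:00-12:30, 15:00-15:30.
Zane ∩ Dana ∩ Ugo ∩ Aarav: 12:00-12:30, 15:00-15:30.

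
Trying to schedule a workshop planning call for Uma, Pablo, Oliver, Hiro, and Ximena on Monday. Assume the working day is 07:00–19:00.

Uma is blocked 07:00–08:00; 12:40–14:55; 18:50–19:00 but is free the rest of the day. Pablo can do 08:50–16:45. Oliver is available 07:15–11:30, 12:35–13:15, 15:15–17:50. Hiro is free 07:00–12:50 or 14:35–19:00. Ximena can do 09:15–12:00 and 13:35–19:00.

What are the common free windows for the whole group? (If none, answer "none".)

09:15-11:30, 15:15-16:45

Uma free: 08:00-12:40, 14:55-18:50 (invert busy blocks within the working day).
Pablo free: 08:50-16:45.
Oliver free: 07:15-11:30, 12:35-13:15, 15:15-17:50.
Hiro free: 07:00-12:50, 14:35-19:00.
Ximena free: 09:15-12:00, 13:35-19:00.
Uma ∩ Pablo: 08:50-12:40, 14:55-16:45.
Uma ∩ Pablo ∩ Oliver: 08:50-11:30, 12:35-12:40, 15:15-16:45.
Uma ∩ Pablo ∩ Oliver ∩ Hiro: 08:50-11:30, 12:35-12:40, 15:15-16:45.
Uma ∩ Pablo ∩ Oliver ∩ Hiro ∩ Ximena: 09:15-11:30, 15:15-16:45.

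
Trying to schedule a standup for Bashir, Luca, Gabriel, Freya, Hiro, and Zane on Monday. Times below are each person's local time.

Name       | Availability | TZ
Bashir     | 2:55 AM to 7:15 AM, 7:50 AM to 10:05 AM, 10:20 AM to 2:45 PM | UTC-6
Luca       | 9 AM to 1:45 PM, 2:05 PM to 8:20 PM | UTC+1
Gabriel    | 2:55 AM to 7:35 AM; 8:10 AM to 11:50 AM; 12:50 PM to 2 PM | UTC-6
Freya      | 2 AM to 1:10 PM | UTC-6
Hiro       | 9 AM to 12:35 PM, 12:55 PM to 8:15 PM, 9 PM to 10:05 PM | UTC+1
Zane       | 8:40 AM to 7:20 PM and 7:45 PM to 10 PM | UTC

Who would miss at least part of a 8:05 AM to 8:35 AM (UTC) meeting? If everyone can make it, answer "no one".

Bashir, Gabriel, Zane

Bashir in UTC: 08:55-13:15, 13:50-16:05, 16:20-20:45 (add 6h to convert from UTC-6).
Luca in UTC: 08:00-12:45, 13:05-19:20 (subtract 1h to convert from UTC+1).
Gabriel in UTC: 08:55-13:35, 14:10-17:50, 18:50-20:00 (add 6h to convert from UTC-6).
Freya in UTC: 08:00-19:10 (add 6h to convert from UTC-6).
Hiro in UTC: 08:00-11:35, 11:55-19:15, 20:00-21:05 (subtract 1h to convert from UTC+1).
Zane in UTC: 08:40-19:20, 19:45-22:00.
Bashir: not fully free for 08:05-08:35. Luca: free for 08:05-08:35. Gabriel: not fully free for 08:05-08:35. Freya: free for 08:05-08:35. Hiro: free for 08:05-08:35. Zane: not fully free for 08:05-08:35.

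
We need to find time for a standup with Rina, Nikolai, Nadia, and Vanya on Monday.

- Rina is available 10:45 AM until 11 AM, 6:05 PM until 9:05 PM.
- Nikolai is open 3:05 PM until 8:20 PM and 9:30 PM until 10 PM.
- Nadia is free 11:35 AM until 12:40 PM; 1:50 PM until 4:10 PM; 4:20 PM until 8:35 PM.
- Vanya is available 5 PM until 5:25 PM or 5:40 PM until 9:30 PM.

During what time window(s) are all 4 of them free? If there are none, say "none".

18:05-20:20

Rina ∩ Nikolai: 18:05-20:20.
Rina ∩ Nikolai ∩ Nadia: 18:05-20:20.
Rina ∩ Nikolai ∩ Nadia ∩ Vanya: 18:05-20:20.
Those are the intersection windows.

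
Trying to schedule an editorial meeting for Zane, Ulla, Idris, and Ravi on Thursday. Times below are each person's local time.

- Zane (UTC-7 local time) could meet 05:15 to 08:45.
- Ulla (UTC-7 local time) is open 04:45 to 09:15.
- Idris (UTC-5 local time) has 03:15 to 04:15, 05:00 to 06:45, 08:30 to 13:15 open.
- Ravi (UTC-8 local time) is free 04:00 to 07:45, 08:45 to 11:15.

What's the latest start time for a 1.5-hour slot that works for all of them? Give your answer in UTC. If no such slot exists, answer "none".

14:15

Zane in UTC: 12:15-15:45 (add 7h to convert from UTC-7).
Ulla in UTC: 11:45-16:15 (add 7h to convert from UTC-7).
Idris in UTC: 08:15-09:15, 10:00-11:45, 13:30-18:15 (add 5h to convert from UTC-5).
Ravi in UTC: 12:00-15:45, 16:45-19:15 (add 8h to convert from UTC-8).
Zane ∩ Ulla: 12:15-15:45.
Zane ∩ Ulla ∩ Idris: 13:30-15:45.
Zane ∩ Ulla ∩ Idris ∩ Ravi: 13:30-15:45.
The last common window of at least 90 minutes is 13:30-15:45; a 90-minute meeting can start as late as 14:15 and still end by 15:45.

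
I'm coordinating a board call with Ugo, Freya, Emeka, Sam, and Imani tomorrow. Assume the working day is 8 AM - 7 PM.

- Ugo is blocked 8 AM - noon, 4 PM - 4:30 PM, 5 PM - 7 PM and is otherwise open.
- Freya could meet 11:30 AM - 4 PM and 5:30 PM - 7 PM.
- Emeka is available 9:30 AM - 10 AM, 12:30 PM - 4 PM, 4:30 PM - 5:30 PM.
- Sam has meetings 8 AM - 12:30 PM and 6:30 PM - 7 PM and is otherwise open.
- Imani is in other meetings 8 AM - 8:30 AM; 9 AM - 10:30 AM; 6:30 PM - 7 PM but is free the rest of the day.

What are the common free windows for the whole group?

Ugo free: 12:00-16:00, 16:30-17:00 (invert busy blocks within the working day).
Freya free: 11:30-16:00, 17:30-19:00.
Emeka free: 09:30-10:00, 12:30-16:00, 16:30-17:30.
Sam free: 12:30-18:30 (invert busy blocks within the working day).
Imani free: 08:30-09:00, 10:30-18:30 (invert busy blocks within the working day).
Ugo ∩ Freya: 12:00-16:00.
Ugo ∩ Freya ∩ Emeka: 12:30-16:00.
Ugo ∩ Freya ∩ Emeka ∩ Sam: 12:30-16:00.
Ugo ∩ Freya ∩ Emeka ∩ Sam ∩ Imani: 12:30-16:00.
Those are the intersection windows.

12:30-16:00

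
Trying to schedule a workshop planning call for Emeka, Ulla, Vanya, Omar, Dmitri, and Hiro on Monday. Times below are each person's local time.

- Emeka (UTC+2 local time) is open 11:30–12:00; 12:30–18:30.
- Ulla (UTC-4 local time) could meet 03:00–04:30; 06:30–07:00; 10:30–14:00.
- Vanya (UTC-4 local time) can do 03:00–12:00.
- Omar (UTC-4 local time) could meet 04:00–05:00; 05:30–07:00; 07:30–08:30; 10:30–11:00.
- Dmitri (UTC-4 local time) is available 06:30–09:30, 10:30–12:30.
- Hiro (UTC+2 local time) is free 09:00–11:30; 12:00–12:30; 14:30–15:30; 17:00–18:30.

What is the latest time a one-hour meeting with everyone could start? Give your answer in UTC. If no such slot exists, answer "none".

none

Emeka in UTC: 09:30-10:00, 10:30-16:30 (subtract 2h to convert from UTC+2).
Ulla in UTC: 07:00-08:30, 10:30-11:00, 14:30-18:00 (add 4h to convert from UTC-4).
Vanya in UTC: 07:00-16:00 (add 4h to convert from UTC-4).
Omar in UTC: 08:00-09:00, 09:30-11:00, 11:30-12:30, 14:30-15:00 (add 4h to convert from UTC-4).
Dmitri in UTC: 10:30-13:30, 14:30-16:30 (add 4h to convert from UTC-4).
Hiro in UTC: 07:00-09:30, 10:00-10:30, 12:30-13:30, 15:00-16:30 (subtract 2h to convert from UTC+2).
Emeka ∩ Ulla: 10:30-11:00, 14:30-16:30.
Emeka ∩ Ulla ∩ Vanya: 10:30-11:00, 14:30-16:00.
Emeka ∩ Ulla ∩ Vanya ∩ Omar: 10:30-11:00, 14:30-15:00.
Emeka ∩ Ulla ∩ Vanya ∩ Omar ∩ Dmitri: 10:30-11:00, 14:30-15:00.
Emeka ∩ Ulla ∩ Vanya ∩ Omar ∩ Dmitri ∩ Hiro: ∅.
There is no time when everyone is free.
No common window is at least 60 minutes long.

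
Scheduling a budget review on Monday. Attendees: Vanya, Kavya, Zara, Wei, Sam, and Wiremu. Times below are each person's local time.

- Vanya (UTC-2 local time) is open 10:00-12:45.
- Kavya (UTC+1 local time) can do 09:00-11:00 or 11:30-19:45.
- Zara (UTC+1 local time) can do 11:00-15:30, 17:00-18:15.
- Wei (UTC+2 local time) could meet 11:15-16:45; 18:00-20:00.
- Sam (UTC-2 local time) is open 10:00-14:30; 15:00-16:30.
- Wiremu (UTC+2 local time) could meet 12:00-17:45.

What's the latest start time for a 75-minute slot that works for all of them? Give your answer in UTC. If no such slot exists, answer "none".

Vanya in UTC: 12:00-14:45 (add 2h to convert from UTC-2).
Kavya in UTC: 08:00-10:00, 10:30-18:45 (subtract 1h to convert from UTC+1).
Zara in UTC: 10:00-14:30, 16:00-17:15 (subtract 1h to convert from UTC+1).
Wei in UTC: 09:15-14:45, 16:00-18:00 (subtract 2h to convert from UTC+2).
Sam in UTC: 12:00-16:30, 17:00-18:30 (add 2h to convert from UTC-2).
Wiremu in UTC: 10:00-15:45 (subtract 2h to convert from UTC+2).
Vanya ∩ Kavya: 12:00-14:45.
Vanya ∩ Kavya ∩ Zara: 12:00-14:30.
Vanya ∩ Kavya ∩ Zara ∩ Wei: 12:00-14:30.
Vanya ∩ Kavya ∩ Zara ∩ Wei ∩ Sam: 12:00-14:30.
Vanya ∩ Kavya ∩ Zara ∩ Wei ∩ Sam ∩ Wiremu: 12:00-14:30.
The last common window of at least 75 minutes is 12:00-14:30; a 75-minute meeting can start as late as 13:15 and still end by 14:30.

13:15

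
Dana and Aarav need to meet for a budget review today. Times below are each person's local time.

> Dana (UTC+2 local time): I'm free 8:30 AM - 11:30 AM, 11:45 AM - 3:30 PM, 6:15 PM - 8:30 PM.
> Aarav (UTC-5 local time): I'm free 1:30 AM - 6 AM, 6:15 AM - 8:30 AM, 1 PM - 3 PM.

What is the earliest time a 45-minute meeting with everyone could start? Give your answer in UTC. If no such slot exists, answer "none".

Dana in UTC: 06:30-09:30, 09:45-13:30, 16:15-18:30 (subtract 2h to convert from UTC+2).
Aarav in UTC: 06:30-11:00, 11:15-13:30, 18:00-20:00 (add 5h to convert from UTC-5).
Dana ∩ Aarav: 06:30-09:30, 09:45-11:00, 11:15-13:30, 18:00-18:30.
The first common window of at least 45 minutes is 06:30-09:30, so the earliest start is 06:30.

06:30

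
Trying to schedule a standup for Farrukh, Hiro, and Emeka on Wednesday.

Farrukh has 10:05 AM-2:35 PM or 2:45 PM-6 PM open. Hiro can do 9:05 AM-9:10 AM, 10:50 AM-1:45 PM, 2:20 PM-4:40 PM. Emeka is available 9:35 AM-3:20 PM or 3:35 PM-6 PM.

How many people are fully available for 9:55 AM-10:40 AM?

1

Emeka can make the full 09:55-10:40 slot — that's 1.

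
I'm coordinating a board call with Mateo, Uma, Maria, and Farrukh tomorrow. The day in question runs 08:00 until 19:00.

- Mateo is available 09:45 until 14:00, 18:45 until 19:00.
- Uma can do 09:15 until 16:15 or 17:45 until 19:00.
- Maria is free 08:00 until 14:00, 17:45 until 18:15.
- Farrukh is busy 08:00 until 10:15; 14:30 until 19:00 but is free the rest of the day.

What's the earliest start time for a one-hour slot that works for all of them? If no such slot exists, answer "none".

Mateo free: 09:45-14:00, 18:45-19:00.
Uma free: 09:15-16:15, 17:45-19:00.
Maria free: 08:00-14:00, 17:45-18:15.
Farrukh free: 10:15-14:30 (invert busy blocks within the working day).
Mateo ∩ Uma: 09:45-14:00, 18:45-19:00.
Mateo ∩ Uma ∩ Maria: 09:45-14:00.
Mateo ∩ Uma ∩ Maria ∩ Farrukh: 10:15-14:00.
The first common window of at least 60 minutes is 10:15-14:00, so the earliest start is 10:15.

10:15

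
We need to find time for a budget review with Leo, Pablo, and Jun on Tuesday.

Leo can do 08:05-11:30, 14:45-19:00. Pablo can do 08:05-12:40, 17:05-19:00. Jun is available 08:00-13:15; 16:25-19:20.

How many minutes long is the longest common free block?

205

Leo ∩ Pablo: 08:05-11:30, 17:05-19:00.
Leo ∩ Pablo ∩ Jun: 08:05-11:30, 17:05-19:00.
The longest is 08:05-11:30 at 205 minutes.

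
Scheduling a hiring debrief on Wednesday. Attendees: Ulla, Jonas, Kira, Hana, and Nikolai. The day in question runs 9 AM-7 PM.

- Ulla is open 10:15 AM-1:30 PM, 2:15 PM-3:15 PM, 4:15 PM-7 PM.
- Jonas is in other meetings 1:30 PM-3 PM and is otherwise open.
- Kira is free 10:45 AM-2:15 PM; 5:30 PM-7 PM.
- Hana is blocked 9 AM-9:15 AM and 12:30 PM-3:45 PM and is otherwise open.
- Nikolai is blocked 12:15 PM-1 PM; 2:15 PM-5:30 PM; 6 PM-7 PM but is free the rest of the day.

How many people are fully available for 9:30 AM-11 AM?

Ulla free: 10:15-13:30, 14:15-15:15, 16:15-19:00.
Jonas free: 09:00-13:30, 15:00-19:00 (invert busy blocks within the working day).
Kira free: 10:45-14:15, 17:30-19:00.
Hana free: 09:15-12:30, 15:45-19:00 (invert busy blocks within the working day).
Nikolai free: 09:00-12:15, 13:00-14:15, 17:30-18:00 (invert busy blocks within the working day).
Jonas, Hana, and Nikolai can make the full 09:30-11:00 slot — that's 3.

3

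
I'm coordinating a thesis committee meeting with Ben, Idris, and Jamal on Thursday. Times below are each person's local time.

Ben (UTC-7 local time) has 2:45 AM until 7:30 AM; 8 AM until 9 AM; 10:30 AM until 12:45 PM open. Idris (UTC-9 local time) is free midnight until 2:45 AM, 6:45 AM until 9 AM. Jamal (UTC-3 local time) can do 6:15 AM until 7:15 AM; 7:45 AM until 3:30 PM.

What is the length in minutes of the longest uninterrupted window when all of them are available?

Ben in UTC: 09:45-14:30, 15:00-16:00, 17:30-19:45 (add 7h to convert from UTC-7).
Idris in UTC: 09:00-11:45, 15:45-18:00 (add 9h to convert from UTC-9).
Jamal in UTC: 09:15-10:15, 10:45-18:30 (add 3h to convert from UTC-3).
Ben ∩ Idris: 09:45-11:45, 15:45-16:00, 17:30-18:00.
Ben ∩ Idris ∩ Jamal: 09:45-10:15, 10:45-11:45, 15:45-16:00, 17:30-18:00.
The longest is 10:45-11:45 at 60 minutes.

60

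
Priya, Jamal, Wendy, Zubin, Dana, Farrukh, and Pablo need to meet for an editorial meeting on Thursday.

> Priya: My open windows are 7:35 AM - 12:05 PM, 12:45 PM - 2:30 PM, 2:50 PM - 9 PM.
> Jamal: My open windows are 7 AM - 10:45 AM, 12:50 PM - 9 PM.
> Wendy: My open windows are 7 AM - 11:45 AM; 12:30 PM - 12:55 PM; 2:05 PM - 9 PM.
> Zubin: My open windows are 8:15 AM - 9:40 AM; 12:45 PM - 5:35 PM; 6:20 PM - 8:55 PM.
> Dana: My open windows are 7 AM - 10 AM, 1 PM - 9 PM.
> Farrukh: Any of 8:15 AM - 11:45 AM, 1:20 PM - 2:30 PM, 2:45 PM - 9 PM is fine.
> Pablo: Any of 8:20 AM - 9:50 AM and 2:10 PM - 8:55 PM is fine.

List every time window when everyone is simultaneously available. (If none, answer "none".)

08:20-09:40, 14:10-14:30, 14:50-17:35, 18:20-20:55

Priya ∩ Jamal: 07:35-10:45, 12:50-14:30, 14:50-21:00.
Priya ∩ Jamal ∩ Wendy: 07:35-10:45, 12:50-12:55, 14:05-14:30, 14:50-21:00.
Priya ∩ Jamal ∩ Wendy ∩ Zubin: 08:15-09:40, 12:50-12:55, 14:05-14:30, 14:50-17:35, 18:20-20:55.
Priya ∩ Jamal ∩ Wendy ∩ Zubin ∩ Dana: 08:15-09:40, 14:05-14:30, 14:50-17:35, 18:20-20:55.
Priya ∩ Jamal ∩ Wendy ∩ Zubin ∩ Dana ∩ Farrukh: 08:15-09:40, 14:05-14:30, 14:50-17:35, 18:20-20:55.
Priya ∩ Jamal ∩ Wendy ∩ Zubin ∩ Dana ∩ Farrukh ∩ Pablo: 08:20-09:40, 14:10-14:30, 14:50-17:35, 18:20-20:55.
So the common availability across everyone is 08:20-09:40, 14:10-14:30, 14:50-17:35, 18:20-20:55.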